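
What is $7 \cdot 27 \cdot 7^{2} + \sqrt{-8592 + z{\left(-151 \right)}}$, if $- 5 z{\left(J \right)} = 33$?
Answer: $9261 + \frac{3 i \sqrt{23885}}{5} \approx 9261.0 + 92.729 i$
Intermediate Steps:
$z{\left(J \right)} = - \frac{33}{5}$ ($z{\left(J \right)} = \left(- \frac{1}{5}\right) 33 = - \frac{33}{5}$)
$7 \cdot 27 \cdot 7^{2} + \sqrt{-8592 + z{\left(-151 \right)}} = 7 \cdot 27 \cdot 7^{2} + \sqrt{-8592 - \frac{33}{5}} = 189 \cdot 49 + \sqrt{- \frac{42993}{5}} = 9261 + \frac{3 i \sqrt{23885}}{5}$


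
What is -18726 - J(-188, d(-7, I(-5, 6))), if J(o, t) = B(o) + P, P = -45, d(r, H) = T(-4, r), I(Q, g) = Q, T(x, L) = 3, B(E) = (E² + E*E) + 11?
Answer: -89380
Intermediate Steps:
B(E) = 11 + 2*E² (B(E) = (E² + E²) + 11 = 2*E² + 11 = 11 + 2*E²)
d(r, H) = 3
J(o, t) = -34 + 2*o² (J(o, t) = (11 + 2*o²) - 45 = -34 + 2*o²)
-18726 - J(-188, d(-7, I(-5, 6))) = -18726 - (-34 + 2*(-188)²) = -18726 - (-34 + 2*35344) = -18726 - (-34 + 70688) = -18726 - 1*70654 = -18726 - 70654 = -89380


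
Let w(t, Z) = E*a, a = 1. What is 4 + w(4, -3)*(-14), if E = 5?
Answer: -66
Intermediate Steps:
w(t, Z) = 5 (w(t, Z) = 5*1 = 5)
4 + w(4, -3)*(-14) = 4 + 5*(-14) = 4 - 70 = -66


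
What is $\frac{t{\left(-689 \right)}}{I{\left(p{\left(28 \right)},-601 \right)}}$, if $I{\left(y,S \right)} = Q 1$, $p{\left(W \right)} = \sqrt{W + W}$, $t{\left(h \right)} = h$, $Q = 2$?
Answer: $- \frac{689}{2} \approx -344.5$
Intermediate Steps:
$p{\left(W \right)} = \sqrt{2} \sqrt{W}$ ($p{\left(W \right)} = \sqrt{2 W} = \sqrt{2} \sqrt{W}$)
$I{\left(y,S \right)} = 2$ ($I{\left(y,S \right)} = 2 \cdot 1 = 2$)
$\frac{t{\left(-689 \right)}}{I{\left(p{\left(28 \right)},-601 \right)}} = - \frac{689}{2}$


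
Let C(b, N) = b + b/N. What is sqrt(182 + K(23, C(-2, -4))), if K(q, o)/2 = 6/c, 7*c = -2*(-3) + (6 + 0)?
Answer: 3*sqrt(21) ≈ 13.748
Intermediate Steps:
c = 12/7 (c = (-2*(-3) + (6 + 0))/7 = (6 + 6)/7 = (1/7)*12 = 12/7 ≈ 1.7143)
K(q, o) = 7 (K(q, o) = 2*(6/(12/7)) = 2*(6*(7/12)) = 2*(7/2) = 7)
sqrt(182 + K(23, C(-2, -4))) = sqrt(182 + 7) = sqrt(189) = 3*sqrt(21)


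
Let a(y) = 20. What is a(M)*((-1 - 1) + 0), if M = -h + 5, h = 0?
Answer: -40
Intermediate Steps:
M = 5 (M = -1*0 + 5 = 0 + 5 = 5)
a(M)*((-1 - 1) + 0) = 20*((-1 - 1) + 0) = 20*(-2 + 0) = 20*(-2) = -40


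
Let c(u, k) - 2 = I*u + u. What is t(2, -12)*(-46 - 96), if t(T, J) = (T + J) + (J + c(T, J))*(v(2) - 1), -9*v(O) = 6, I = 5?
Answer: 5680/3 ≈ 1893.3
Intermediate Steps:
v(O) = -⅔ (v(O) = -⅑*6 = -⅔)
c(u, k) = 2 + 6*u (c(u, k) = 2 + (5*u + u) = 2 + 6*u)
t(T, J) = -10/3 - 9*T - 2*J/3 (t(T, J) = (T + J) + (J + (2 + 6*T))*(-⅔ - 1) = (J + T) + (2 + J + 6*T)*(-5/3) = (J + T) + (-10/3 - 10*T - 5*J/3) = -10/3 - 9*T - 2*J/3)
t(2, -12)*(-46 - 96) = (-10/3 - 9*2 - ⅔*(-12))*(-46 - 96) = (-10/3 - 18 + 8)*(-142) = -40/3*(-142) = 5680/3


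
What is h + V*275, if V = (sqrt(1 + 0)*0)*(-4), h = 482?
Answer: 482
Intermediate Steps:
V = 0 (V = (sqrt(1)*0)*(-4) = (1*0)*(-4) = 0*(-4) = 0)
h + V*275 = 482 + 0*275 = 482 + 0 = 482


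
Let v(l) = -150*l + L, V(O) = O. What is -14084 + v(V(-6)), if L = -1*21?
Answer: -13205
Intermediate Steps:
L = -21
v(l) = -21 - 150*l (v(l) = -150*l - 21 = -21 - 150*l)
-14084 + v(V(-6)) = -14084 + (-21 - 150*(-6)) = -14084 + (-21 + 900) = -14084 + 879 = -13205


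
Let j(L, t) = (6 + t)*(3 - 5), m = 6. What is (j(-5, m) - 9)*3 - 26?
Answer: -125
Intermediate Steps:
j(L, t) = -12 - 2*t (j(L, t) = (6 + t)*(-2) = -12 - 2*t)
(j(-5, m) - 9)*3 - 26 = ((-12 - 2*6) - 9)*3 - 26 = ((-12 - 12) - 9)*3 - 26 = (-24 - 9)*3 - 26 = -33*3 - 26 = -99 - 26 = -125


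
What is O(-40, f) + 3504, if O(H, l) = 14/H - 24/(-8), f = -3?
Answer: 70133/20 ≈ 3506.6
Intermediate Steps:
O(H, l) = 3 + 14/H (O(H, l) = 14/H - 24*(-⅛) = 14/H + 3 = 3 + 14/H)
O(-40, f) + 3504 = (3 + 14/(-40)) + 3504 = (3 + 14*(-1/40)) + 3504 = (3 - 7/20) + 3504 = 53/20 + 3504 = 70133/20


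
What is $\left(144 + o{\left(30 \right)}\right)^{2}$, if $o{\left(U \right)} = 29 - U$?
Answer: $20449$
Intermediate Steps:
$\left(144 + o{\left(30 \right)}\right)^{2} = \left(144 + \left(29 - 30\right)\right)^{2} = \left(144 - 1\right)^{2} = 143^{2} = 20449$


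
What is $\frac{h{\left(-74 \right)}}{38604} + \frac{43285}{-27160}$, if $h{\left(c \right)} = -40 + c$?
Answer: $- \frac{27901173}{17474744} \approx -1.5967$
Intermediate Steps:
$\frac{h{\left(-74 \right)}}{38604} + \frac{43285}{-27160} = \frac{-40 - 74}{38604} + \frac{43285}{-27160} = \left(-114\right) \frac{1}{38604} + 43285 \left(- \frac{1}{27160}\right) = - \frac{19}{6434} - \frac{8657}{5432} = - \frac{27901173}{17474744}$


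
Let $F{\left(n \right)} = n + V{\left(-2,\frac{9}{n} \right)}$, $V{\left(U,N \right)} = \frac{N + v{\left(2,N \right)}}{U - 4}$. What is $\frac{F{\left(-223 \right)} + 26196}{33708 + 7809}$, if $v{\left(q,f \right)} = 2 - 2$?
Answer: $\frac{11583961}{18516582} \approx 0.6256$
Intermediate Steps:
$v{\left(q,f \right)} = 0$ ($v{\left(q,f \right)} = 2 - 2 = 0$)
$V{\left(U,N \right)} = \frac{N}{-4 + U}$ ($V{\left(U,N \right)} = \frac{N + 0}{U - 4} = \frac{N}{-4 + U}$)
$F{\left(n \right)} = n - \frac{3}{2 n}$ ($F{\left(n \right)} = n + \frac{9 \frac{1}{n}}{-4 - 2} = n + \frac{9 \frac{1}{n}}{-6} = n + \frac{9}{n} \left(- \frac{1}{6}\right) = n - \frac{3}{2 n}$)
$\frac{F{\left(-223 \right)} + 26196}{33708 + 7809} = \frac{\left(-223 - \frac{3}{2 \left(-223\right)}\right) + 26196}{33708 + 7809} = \frac{\left(-223 - - \frac{3}{446}\right) + 26196}{41517} = \left(\left(-223 + \frac{3}{446}\right) + 26196\right) \frac{1}{41517} = \left(- \frac{99455}{446} + 26196\right) \frac{1}{41517} = \frac{11583961}{446} \cdot \frac{1}{41517} = \frac{11583961}{18516582}$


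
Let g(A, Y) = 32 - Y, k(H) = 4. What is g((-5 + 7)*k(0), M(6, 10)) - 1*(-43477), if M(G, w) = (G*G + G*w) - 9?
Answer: 43422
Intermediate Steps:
M(G, w) = -9 + G² + G*w (M(G, w) = (G² + G*w) - 9 = -9 + G² + G*w)
g((-5 + 7)*k(0), M(6, 10)) - 1*(-43477) = (32 - (-9 + 6² + 6*10)) - 1*(-43477) = (32 - (-9 + 36 + 60)) + 43477 = (32 - 1*87) + 43477 = (32 - 87) + 43477 = -55 + 43477 = 43422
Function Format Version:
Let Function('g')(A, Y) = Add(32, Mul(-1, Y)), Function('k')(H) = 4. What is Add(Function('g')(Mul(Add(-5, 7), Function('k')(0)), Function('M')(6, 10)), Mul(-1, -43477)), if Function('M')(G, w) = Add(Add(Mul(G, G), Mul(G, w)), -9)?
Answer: 43422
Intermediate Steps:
Function('M')(G, w) = Add(-9, Pow(G, 2), Mul(G, w)) (Function('M')(G, w) = Add(Add(Pow(G, 2), Mul(G, w)), -9) = Add(-9, Pow(G, 2), Mul(G, w)))
Add(Function('g')(Mul(Add(-5, 7), Function('k')(0)), Function('M')(6, 10)), Mul(-1, -43477)) = Add(Add(32, Mul(-1, Add(-9, Pow(6, 2), Mul(6, 10)))), Mul(-1, -43477)) = Add(Add(32, Mul(-1, Add(-9, 36, 60))), 43477) = Add(Add(32, Mul(-1, 87)), 43477) = Add(Add(32, -87), 43477) = Add(-55, 43477) = 43422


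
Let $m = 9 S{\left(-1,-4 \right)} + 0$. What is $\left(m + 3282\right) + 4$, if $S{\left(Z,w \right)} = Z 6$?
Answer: $3232$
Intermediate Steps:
$S{\left(Z,w \right)} = 6 Z$
$m = -54$ ($m = 9 \cdot 6 \left(-1\right) + 0 = 9 \left(-6\right) + 0 = -54 + 0 = -54$)
$\left(m + 3282\right) + 4 = \left(-54 + 3282\right) + 4 = 3228 + 4 = 3232$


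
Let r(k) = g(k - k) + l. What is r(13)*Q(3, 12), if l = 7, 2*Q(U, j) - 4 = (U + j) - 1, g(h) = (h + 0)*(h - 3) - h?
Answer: 63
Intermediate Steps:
g(h) = -h + h*(-3 + h) (g(h) = h*(-3 + h) - h = -h + h*(-3 + h))
Q(U, j) = 3/2 + U/2 + j/2 (Q(U, j) = 2 + ((U + j) - 1)/2 = 2 + (-1 + U + j)/2 = 2 + (-1/2 + U/2 + j/2) = 3/2 + U/2 + j/2)
r(k) = 7 (r(k) = (k - k)*(-4 + (k - k)) + 7 = 0*(-4 + 0) + 7 = 0*(-4) + 7 = 0 + 7 = 7)
r(13)*Q(3, 12) = 7*(3/2 + (1/2)*3 + (1/2)*12) = 7*(3/2 + 3/2 + 6) = 7*9 = 63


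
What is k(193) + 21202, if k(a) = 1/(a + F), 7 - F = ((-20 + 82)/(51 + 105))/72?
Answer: 23813434754/1123169 ≈ 21202.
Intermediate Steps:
F = 39281/5616 (F = 7 - (-20 + 82)/(51 + 105)/72 = 7 - 62/156/72 = 7 - 62*(1/156)/72 = 7 - 31/(78*72) = 7 - 1*31/5616 = 7 - 31/5616 = 39281/5616 ≈ 6.9945)
k(a) = 1/(39281/5616 + a) (k(a) = 1/(a + 39281/5616) = 1/(39281/5616 + a))
k(193) + 21202 = 5616/(39281 + 5616*193) + 21202 = 5616/(39281 + 1083888) + 21202 = 5616/1123169 + 21202 = 23813434754/1123169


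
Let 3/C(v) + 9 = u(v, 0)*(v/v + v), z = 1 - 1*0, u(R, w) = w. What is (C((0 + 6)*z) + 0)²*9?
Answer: 1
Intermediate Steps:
z = 1 (z = 1 + 0 = 1)
C(v) = -⅓ (C(v) = 3/(-9 + 0*(v/v + v)) = 3/(-9 + 0*(1 + v)) = 3/(-9 + 0) = 3/(-9) = 3*(-⅑) = -⅓)
(C((0 + 6)*z) + 0)²*9 = (-⅓ + 0)²*9 = (-⅓)²*9 = (⅑)*9 = 1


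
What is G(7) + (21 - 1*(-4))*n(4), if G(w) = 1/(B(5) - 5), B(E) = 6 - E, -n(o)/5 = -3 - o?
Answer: 3499/4 ≈ 874.75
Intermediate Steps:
n(o) = 15 + 5*o (n(o) = -5*(-3 - o) = 15 + 5*o)
G(w) = -¼ (G(w) = 1/((6 - 1*5) - 5) = 1/((6 - 5) - 5) = 1/(1 - 5) = 1/(-4) = -¼)
G(7) + (21 - 1*(-4))*n(4) = -¼ + (21 - 1*(-4))*(15 + 5*4) = -¼ + (21 + 4)*(15 + 20) = -¼ + 25*35 = -¼ + 875 = 3499/4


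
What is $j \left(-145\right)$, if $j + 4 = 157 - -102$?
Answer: $-36975$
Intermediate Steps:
$j = 255$ ($j = -4 + \left(157 - -102\right) = -4 + \left(157 + 102\right) = -4 + 259 = 255$)
$j \left(-145\right) = 255 \left(-145\right) = -36975$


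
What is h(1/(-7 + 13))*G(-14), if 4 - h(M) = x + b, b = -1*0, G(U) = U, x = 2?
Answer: -28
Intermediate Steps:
b = 0
h(M) = 2 (h(M) = 4 - (2 + 0) = 4 - 1*2 = 4 - 2 = 2)
h(1/(-7 + 13))*G(-14) = 2*(-14) = -28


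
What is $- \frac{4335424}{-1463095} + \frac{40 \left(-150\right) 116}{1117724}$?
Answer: $\frac{956873333744}{408834098945} \approx 2.3405$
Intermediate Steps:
$- \frac{4335424}{-1463095} + \frac{40 \left(-150\right) 116}{1117724} = \left(-4335424\right) \left(- \frac{1}{1463095}\right) + \left(-6000\right) 116 \cdot \frac{1}{1117724} = \frac{4335424}{1463095} - \frac{174000}{279431} = \frac{956873333744}{408834098945}$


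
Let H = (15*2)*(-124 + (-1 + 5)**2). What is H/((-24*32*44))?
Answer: 135/1408 ≈ 0.095881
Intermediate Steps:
H = -3240 (H = 30*(-124 + 4**2) = 30*(-124 + 16) = 30*(-108) = -3240)
H/((-24*32*44)) = -3240/(-24*32*44) = -3240/((-768*44)) = -3240/(-33792) = -3240*(-1/33792) = 135/1408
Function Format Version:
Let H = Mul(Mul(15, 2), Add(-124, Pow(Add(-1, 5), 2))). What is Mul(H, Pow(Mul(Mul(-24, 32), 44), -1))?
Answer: Rational(135, 1408) ≈ 0.095881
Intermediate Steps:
H = -3240 (H = Mul(30, Add(-124, Pow(4, 2))) = Mul(30, Add(-124, 16)) = Mul(30, -108) = -3240)
Mul(H, Pow(Mul(Mul(-24, 32), 44), -1)) = Mul(-3240, Pow(Mul(Mul(-24, 32), 44), -1)) = Mul(-3240, Pow(Mul(-768, 44), -1)) = Mul(-3240, Pow(-33792, -1)) = Mul(-3240, Rational(-1, 33792)) = Rational(135, 1408)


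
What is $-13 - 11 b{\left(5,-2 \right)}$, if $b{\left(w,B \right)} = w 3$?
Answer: $-178$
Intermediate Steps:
$b{\left(w,B \right)} = 3 w$
$-13 - 11 b{\left(5,-2 \right)} = -13 - 11 \cdot 3 \cdot 5 = -13 - 165 = -178$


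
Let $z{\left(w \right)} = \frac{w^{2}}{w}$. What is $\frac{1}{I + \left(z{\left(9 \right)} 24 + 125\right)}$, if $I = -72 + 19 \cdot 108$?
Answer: $\frac{1}{2321} \approx 0.00043085$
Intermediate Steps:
$z{\left(w \right)} = w$
$I = 1980$ ($I = -72 + 2052 = 1980$)
$\frac{1}{I + \left(z{\left(9 \right)} 24 + 125\right)} = \frac{1}{1980 + \left(9 \cdot 24 + 125\right)} = \frac{1}{1980 + \left(216 + 125\right)} = \frac{1}{1980 + 341} = \frac{1}{2321}$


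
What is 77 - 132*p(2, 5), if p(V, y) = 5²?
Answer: -3223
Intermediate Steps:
p(V, y) = 25
77 - 132*p(2, 5) = 77 - 132*25 = 77 - 3300 = -3223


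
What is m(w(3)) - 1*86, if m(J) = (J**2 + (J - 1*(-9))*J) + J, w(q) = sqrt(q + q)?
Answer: -74 + 10*sqrt(6) ≈ -49.505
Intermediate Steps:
w(q) = sqrt(2)*sqrt(q) (w(q) = sqrt(2*q) = sqrt(2)*sqrt(q))
m(J) = J + J**2 + J*(9 + J) (m(J) = (J**2 + (J + 9)*J) + J = (J**2 + (9 + J)*J) + J = (J**2 + J*(9 + J)) + J = J + J**2 + J*(9 + J))
m(w(3)) - 1*86 = 2*(sqrt(2)*sqrt(3))*(5 + sqrt(2)*sqrt(3)) - 1*86 = 2*sqrt(6)*(5 + sqrt(6)) - 86 = -86 + 2*sqrt(6)*(5 + sqrt(6))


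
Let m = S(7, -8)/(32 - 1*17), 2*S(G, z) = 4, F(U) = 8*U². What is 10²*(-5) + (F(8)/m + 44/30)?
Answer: 50122/15 ≈ 3341.5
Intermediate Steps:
S(G, z) = 2 (S(G, z) = (½)*4 = 2)
m = 2/15 (m = 2/(32 - 1*17) = 2/(32 - 17) = 2/15 ≈ 0.13333)
10²*(-5) + (F(8)/m + 44/30) = 10²*(-5) + ((8*8²)/(2/15) + 44/30) = 100*(-5) + ((8*64)*(15/2) + 44*(1/30)) = -500 + (512*(15/2) + 22/15) = -500 + (3840 + 22/15) = -500 + 57622/15 = 50122/15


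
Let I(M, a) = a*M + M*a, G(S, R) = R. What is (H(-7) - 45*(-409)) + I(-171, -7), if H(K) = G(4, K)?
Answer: 20792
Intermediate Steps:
I(M, a) = 2*M*a (I(M, a) = M*a + M*a = 2*M*a)
H(K) = K
(H(-7) - 45*(-409)) + I(-171, -7) = (-7 - 45*(-409)) + 2*(-171)*(-7) = (-7 + 18405) + 2394 = 18398 + 2394 = 20792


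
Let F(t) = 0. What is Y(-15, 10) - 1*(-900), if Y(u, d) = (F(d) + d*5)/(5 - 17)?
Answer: 5375/6 ≈ 895.83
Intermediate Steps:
Y(u, d) = -5*d/12 (Y(u, d) = (0 + d*5)/(5 - 17) = (0 + 5*d)/(-12) = (5*d)*(-1/12) = -5*d/12)
Y(-15, 10) - 1*(-900) = -5/12*10 - 1*(-900) = -25/6 + 900 = 5375/6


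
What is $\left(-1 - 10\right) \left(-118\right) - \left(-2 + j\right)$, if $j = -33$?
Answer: $1333$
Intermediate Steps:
$\left(-1 - 10\right) \left(-118\right) - \left(-2 + j\right) = \left(-1 - 10\right) \left(-118\right) + \left(2 - -33\right) = \left(-1 - 10\right) \left(-118\right) + \left(2 + 33\right) = \left(-11\right) \left(-118\right) + 35 = 1298 + 35 = 1333$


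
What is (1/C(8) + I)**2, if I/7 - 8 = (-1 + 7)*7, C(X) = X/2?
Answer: 1962801/16 ≈ 1.2268e+5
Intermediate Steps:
C(X) = X/2 (C(X) = X*(1/2) = X/2)
I = 350 (I = 56 + 7*((-1 + 7)*7) = 56 + 7*(6*7) = 56 + 7*42 = 56 + 294 = 350)
(1/C(8) + I)**2 = (1/((1/2)*8) + 350)**2 = (1/4 + 350)**2 = (1401/4)**2 = 1962801/16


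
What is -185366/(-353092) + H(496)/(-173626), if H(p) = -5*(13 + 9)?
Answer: 8055799309/15326487898 ≈ 0.52561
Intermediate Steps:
H(p) = -110 (H(p) = -5*22 = -110)
-185366/(-353092) + H(496)/(-173626) = -185366/(-353092) - 110/(-173626) = -185366*(-1/353092) - 110*(-1/173626) = 92683/176546 + 55/86813 = 8055799309/15326487898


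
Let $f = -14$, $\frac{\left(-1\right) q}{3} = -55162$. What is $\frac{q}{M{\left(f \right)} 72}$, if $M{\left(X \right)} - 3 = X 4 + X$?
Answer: $- \frac{27581}{804} \approx -34.305$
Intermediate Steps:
$q = 165486$ ($q = \left(-3\right) \left(-55162\right) = 165486$)
$M{\left(X \right)} = 3 + 5 X$ ($M{\left(X \right)} = 3 + \left(X 4 + X\right) = 3 + \left(4 X + X\right) = 3 + 5 X$)
$\frac{q}{M{\left(f \right)} 72} = \frac{165486}{\left(3 + 5 \left(-14\right)\right) 72} = \frac{165486}{\left(3 - 70\right) 72} = \frac{165486}{\left(-67\right) 72} = \frac{165486}{-4824} = 165486 \left(- \frac{1}{4824}\right) = - \frac{27581}{804}$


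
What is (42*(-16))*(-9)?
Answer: 6048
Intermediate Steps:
(42*(-16))*(-9) = -672*(-9) = 6048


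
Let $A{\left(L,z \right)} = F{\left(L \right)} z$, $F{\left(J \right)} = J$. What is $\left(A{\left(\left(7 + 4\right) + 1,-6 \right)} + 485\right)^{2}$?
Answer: $170569$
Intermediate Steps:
$A{\left(L,z \right)} = L z$
$\left(A{\left(\left(7 + 4\right) + 1,-6 \right)} + 485\right)^{2} = \left(\left(\left(7 + 4\right) + 1\right) \left(-6\right) + 485\right)^{2} = \left(\left(11 + 1\right) \left(-6\right) + 485\right)^{2} = \left(12 \left(-6\right) + 485\right)^{2} = \left(-72 + 485\right)^{2} = 413^{2} = 170569$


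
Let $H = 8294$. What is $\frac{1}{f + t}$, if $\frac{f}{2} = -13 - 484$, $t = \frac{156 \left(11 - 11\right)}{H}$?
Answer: $- \frac{1}{994} \approx -0.001006$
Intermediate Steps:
$t = 0$ ($t = \frac{156 \left(11 - 11\right)}{8294} = 156 \left(11 - 11\right) \frac{1}{8294} = 156 \cdot 0 \cdot \frac{1}{8294} = 0 \cdot \frac{1}{8294} = 0$)
$f = -994$ ($f = 2 \left(-13 - 484\right) = 2 \left(-497\right) = -994$)
$\frac{1}{f + t} = \frac{1}{-994 + 0} = \frac{1}{-994} = - \frac{1}{994}$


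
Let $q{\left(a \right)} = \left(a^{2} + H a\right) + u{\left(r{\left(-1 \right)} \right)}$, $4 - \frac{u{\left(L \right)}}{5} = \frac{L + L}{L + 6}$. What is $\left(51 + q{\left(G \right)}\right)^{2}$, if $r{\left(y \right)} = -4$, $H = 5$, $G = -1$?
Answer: $7569$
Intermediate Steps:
$u{\left(L \right)} = 20 - \frac{10 L}{6 + L}$ ($u{\left(L \right)} = 20 - 5 \frac{L + L}{L + 6} = 20 - 5 \frac{2 L}{6 + L} = 20 - \frac{10 L}{6 + L}$)
$q{\left(a \right)} = 40 + a^{2} + 5 a$ ($q{\left(a \right)} = \left(a^{2} + 5 a\right) + \frac{10 \left(12 - 4\right)}{6 - 4} = \left(a^{2} + 5 a\right) + 10 \cdot \frac{1}{2} \cdot 8 = \left(a^{2} + 5 a\right) + 40 = 40 + a^{2} + 5 a$)
$\left(51 + q{\left(G \right)}\right)^{2} = \left(51 + \left(40 + \left(-1\right)^{2} + 5 \left(-1\right)\right)\right)^{2} = \left(51 + \left(40 + 1 - 5\right)\right)^{2} = \left(51 + 36\right)^{2} = 87^{2} = 7569$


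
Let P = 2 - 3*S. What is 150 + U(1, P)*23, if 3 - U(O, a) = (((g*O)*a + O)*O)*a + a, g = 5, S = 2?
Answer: -1437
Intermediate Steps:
P = -4 (P = 2 - 3*2 = 2 - 6 = -4)
U(O, a) = 3 - a - O*a*(O + 5*O*a) (U(O, a) = 3 - ((((5*O)*a + O)*O)*a + a) = 3 - (((5*O*a + O)*O)*a + a) = 3 - (((O + 5*O*a)*O)*a + a) = 3 - ((O*(O + 5*O*a))*a + a) = 3 - (O*a*(O + 5*O*a) + a) = 3 - (a + O*a*(O + 5*O*a)) = 3 + (-a - O*a*(O + 5*O*a)) = 3 - a - O*a*(O + 5*O*a))
150 + U(1, P)*23 = 150 + (3 - 1*(-4) - 1*(-4)*1**2 - 5*1**2*(-4)**2)*23 = 150 + (3 + 4 - 1*(-4)*1 - 5*1*16)*23 = 150 + (3 + 4 + 4 - 80)*23 = 150 - 69*23 = 150 - 1587 = -1437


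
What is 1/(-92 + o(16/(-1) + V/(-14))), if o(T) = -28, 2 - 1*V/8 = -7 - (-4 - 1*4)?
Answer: -1/120 ≈ -0.0083333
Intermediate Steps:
V = 8 (V = 16 - 8*(-7 - (-4 - 1*4)) = 16 - 8*(-7 - (-4 - 4)) = 16 - 8*(-7 - 1*(-8)) = 16 - 8*(-7 + 8) = 16 - 8*1 = 16 - 8 = 8)
1/(-92 + o(16/(-1) + V/(-14))) = 1/(-92 - 28) = 1/(-120) = -1/120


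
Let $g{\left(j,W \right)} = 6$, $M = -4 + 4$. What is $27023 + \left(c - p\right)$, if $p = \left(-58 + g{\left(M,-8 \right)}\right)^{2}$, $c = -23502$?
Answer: $817$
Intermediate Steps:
$M = 0$
$p = 2704$ ($p = \left(-58 + 6\right)^{2} = \left(-52\right)^{2} = 2704$)
$27023 + \left(c - p\right) = 27023 - 26206 = 817$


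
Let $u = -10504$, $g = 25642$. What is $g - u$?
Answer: $36146$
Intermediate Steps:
$g - u = 25642 - -10504 = 25642 + 10504 = 36146$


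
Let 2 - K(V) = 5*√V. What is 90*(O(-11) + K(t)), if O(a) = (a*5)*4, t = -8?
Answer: -19620 - 900*I*√2 ≈ -19620.0 - 1272.8*I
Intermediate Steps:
O(a) = 20*a (O(a) = (5*a)*4 = 20*a)
K(V) = 2 - 5*√V
90*(O(-11) + K(t)) = 90*(20*(-11) + (2 - 10*I*√2)) = 90*(-220 + (2 - 10*I*√2)) = 90*(-218 - 10*I*√2) = -19620 - 900*I*√2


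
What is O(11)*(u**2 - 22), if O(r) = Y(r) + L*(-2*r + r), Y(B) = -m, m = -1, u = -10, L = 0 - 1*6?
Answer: 5226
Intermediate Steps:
L = -6 (L = 0 - 6 = -6)
Y(B) = 1 (Y(B) = -1*(-1) = 1)
O(r) = 1 + 6*r (O(r) = 1 - 6*(-2*r + r) = 1 - (-6)*r = 1 + 6*r)
O(11)*(u**2 - 22) = (1 + 6*11)*((-10)**2 - 22) = (1 + 66)*(100 - 22) = 67*78 = 5226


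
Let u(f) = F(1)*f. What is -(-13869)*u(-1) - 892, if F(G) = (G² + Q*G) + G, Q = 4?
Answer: -84106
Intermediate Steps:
F(G) = G² + 5*G (F(G) = (G² + 4*G) + G = G² + 5*G)
u(f) = 6*f (u(f) = (1*(5 + 1))*f = (1*6)*f = 6*f)
-(-13869)*u(-1) - 892 = -(-13869)*6*(-1) - 892 = -(-13869)*(-6) - 892 = -603*138 - 892 = -83214 - 892 = -84106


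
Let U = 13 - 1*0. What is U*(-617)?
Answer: -8021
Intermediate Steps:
U = 13 (U = 13 + 0 = 13)
U*(-617) = 13*(-617) = -8021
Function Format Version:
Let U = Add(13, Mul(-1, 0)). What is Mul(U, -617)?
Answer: -8021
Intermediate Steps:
U = 13 (U = Add(13, 0) = 13)
Mul(U, -617) = Mul(13, -617) = -8021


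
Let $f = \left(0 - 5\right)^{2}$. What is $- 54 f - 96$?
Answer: $-1446$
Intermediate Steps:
$f = 25$ ($f = \left(-5\right)^{2} = 25$)
$- 54 f - 96 = \left(-54\right) 25 - 96 = -1350 - 96 = -1446$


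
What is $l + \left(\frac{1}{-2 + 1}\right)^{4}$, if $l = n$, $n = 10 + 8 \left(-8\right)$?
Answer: $-53$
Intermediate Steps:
$n = -54$ ($n = 10 - 64 = -54$)
$l = -54$
$l + \left(\frac{1}{-2 + 1}\right)^{4} = -54 + \left(\frac{1}{-2 + 1}\right)^{4} = -54 + \left(\frac{1}{-1}\right)^{4} = -54 + \left(-1\right)^{4} = -54 + 1 = -53$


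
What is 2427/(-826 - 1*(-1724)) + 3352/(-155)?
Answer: -2633911/139190 ≈ -18.923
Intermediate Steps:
2427/(-826 - 1*(-1724)) + 3352/(-155) = 2427/(-826 + 1724) + 3352*(-1/155) = 2427/898 - 3352/155 = -2633911/139190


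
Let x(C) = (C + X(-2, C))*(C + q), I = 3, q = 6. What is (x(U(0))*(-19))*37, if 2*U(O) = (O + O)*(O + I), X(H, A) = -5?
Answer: 21090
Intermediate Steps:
U(O) = O*(3 + O) (U(O) = ((O + O)*(O + 3))/2 = ((2*O)*(3 + O))/2 = (2*O*(3 + O))/2 = O*(3 + O))
x(C) = (-5 + C)*(6 + C) (x(C) = (C - 5)*(C + 6) = (-5 + C)*(6 + C))
(x(U(0))*(-19))*37 = ((-30 + 0*(3 + 0) + (0*(3 + 0))**2)*(-19))*37 = ((-30 + 0*3 + (0*3)**2)*(-19))*37 = ((-30 + 0 + 0**2)*(-19))*37 = ((-30 + 0 + 0)*(-19))*37 = -30*(-19)*37 = 570*37 = 21090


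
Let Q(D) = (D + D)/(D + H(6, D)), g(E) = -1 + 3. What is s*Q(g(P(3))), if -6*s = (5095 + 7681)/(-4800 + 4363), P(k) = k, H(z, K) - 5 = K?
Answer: 25552/11799 ≈ 2.1656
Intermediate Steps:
H(z, K) = 5 + K
g(E) = 2
Q(D) = 2*D/(5 + 2*D) (Q(D) = (D + D)/(D + (5 + D)) = (2*D)/(5 + 2*D) = 2*D/(5 + 2*D))
s = 6388/1311 (s = -(5095 + 7681)/(6*(-4800 + 4363)) = -6388/(3*(-437)) = -6388*(-1)/(3*437) = -⅙*(-12776/437) = 6388/1311 ≈ 4.8726)
s*Q(g(P(3))) = 6388*(2*2/(5 + 2*2))/1311 = 6388*(2*2/(5 + 4))/1311 = 6388*(2*2/9)/1311 = 6388*(2*2*(⅑))/1311 = (6388/1311)*(4/9) = 25552/11799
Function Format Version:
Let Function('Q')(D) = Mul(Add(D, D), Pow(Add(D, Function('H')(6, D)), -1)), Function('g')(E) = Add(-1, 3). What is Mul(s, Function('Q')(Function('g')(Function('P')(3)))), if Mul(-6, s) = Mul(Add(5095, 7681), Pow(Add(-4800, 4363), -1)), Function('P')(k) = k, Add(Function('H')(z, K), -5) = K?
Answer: Rational(25552, 11799) ≈ 2.1656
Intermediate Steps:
Function('H')(z, K) = Add(5, K)
Function('g')(E) = 2
Function('Q')(D) = Mul(2, D, Pow(Add(5, Mul(2, D)), -1)) (Function('Q')(D) = Mul(Add(D, D), Pow(Add(D, Add(5, D)), -1)) = Mul(Mul(2, D), Pow(Add(5, Mul(2, D)), -1)) = Mul(2, D, Pow(Add(5, Mul(2, D)), -1)))
s = Rational(6388, 1311) (s = Mul(Rational(-1, 6), Mul(Add(5095, 7681), Pow(Add(-4800, 4363), -1))) = Mul(Rational(-1, 6), Mul(12776, Pow(-437, -1))) = Mul(Rational(-1, 6), Mul(12776, Rational(-1, 437))) = Mul(Rational(-1, 6), Rational(-12776, 437)) = Rational(6388, 1311) ≈ 4.8726)
Mul(s, Function('Q')(Function('g')(Function('P')(3)))) = Mul(Rational(6388, 1311), Mul(2, 2, Pow(Add(5, Mul(2, 2)), -1))) = Mul(Rational(6388, 1311), Mul(2, 2, Pow(Add(5, 4), -1))) = Mul(Rational(6388, 1311), Mul(2, 2, Pow(9, -1))) = Mul(Rational(6388, 1311), Mul(2, 2, Rational(1, 9))) = Mul(Rational(6388, 1311), Rational(4, 9)) = Rational(25552, 11799)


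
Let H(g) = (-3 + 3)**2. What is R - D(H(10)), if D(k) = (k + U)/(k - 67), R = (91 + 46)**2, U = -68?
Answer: 1257455/67 ≈ 18768.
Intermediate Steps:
R = 18769 (R = 137**2 = 18769)
H(g) = 0 (H(g) = 0**2 = 0)
D(k) = (-68 + k)/(-67 + k) (D(k) = (k - 68)/(k - 67) = (-68 + k)/(-67 + k))
R - D(H(10)) = 18769 - (-68 + 0)/(-67 + 0) = 18769 - (-68)/(-67) = 18769 - (-1)*(-68)/67 = 18769 - 1*68/67 = 18769 - 68/67 = 1257455/67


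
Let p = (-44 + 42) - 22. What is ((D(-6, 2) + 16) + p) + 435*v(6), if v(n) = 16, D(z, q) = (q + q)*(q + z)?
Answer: 6936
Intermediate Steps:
D(z, q) = 2*q*(q + z) (D(z, q) = (2*q)*(q + z) = 2*q*(q + z))
p = -24 (p = -2 - 22 = -24)
((D(-6, 2) + 16) + p) + 435*v(6) = ((2*2*(2 - 6) + 16) - 24) + 435*16 = ((2*2*(-4) + 16) - 24) + 6960 = ((-16 + 16) - 24) + 6960 = (0 - 24) + 6960 = -24 + 6960 = 6936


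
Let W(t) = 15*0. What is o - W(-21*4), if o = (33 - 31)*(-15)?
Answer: -30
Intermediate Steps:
W(t) = 0
o = -30 (o = 2*(-15) = -30)
o - W(-21*4) = -30 - 1*0 = -30 + 0 = -30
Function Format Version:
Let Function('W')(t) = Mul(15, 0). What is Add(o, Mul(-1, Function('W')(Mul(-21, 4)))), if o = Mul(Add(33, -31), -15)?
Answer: -30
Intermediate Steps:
Function('W')(t) = 0
o = -30 (o = Mul(2, -15) = -30)
Add(o, Mul(-1, Function('W')(Mul(-21, 4)))) = Add(-30, Mul(-1, 0)) = Add(-30, 0) = -30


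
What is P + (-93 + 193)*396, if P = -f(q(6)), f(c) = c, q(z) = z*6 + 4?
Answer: 39560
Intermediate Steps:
q(z) = 4 + 6*z (q(z) = 6*z + 4 = 4 + 6*z)
P = -40 (P = -(4 + 6*6) = -(4 + 36) = -1*40 = -40)
P + (-93 + 193)*396 = -40 + (-93 + 193)*396 = -40 + 100*396 = -40 + 39600 = 39560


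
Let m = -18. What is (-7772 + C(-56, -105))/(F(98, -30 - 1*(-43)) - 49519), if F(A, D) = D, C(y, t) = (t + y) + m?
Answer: 7951/49506 ≈ 0.16061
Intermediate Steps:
C(y, t) = -18 + t + y (C(y, t) = (t + y) - 18 = -18 + t + y)
(-7772 + C(-56, -105))/(F(98, -30 - 1*(-43)) - 49519) = (-7772 + (-18 - 105 - 56))/((-30 - 1*(-43)) - 49519) = (-7772 - 179)/((-30 + 43) - 49519) = -7951/(13 - 49519) = -7951/(-49506) = -7951*(-1/49506) = 7951/49506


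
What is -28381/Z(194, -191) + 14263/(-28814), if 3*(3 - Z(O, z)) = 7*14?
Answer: 2452040995/2564446 ≈ 956.17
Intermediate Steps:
Z(O, z) = -89/3 (Z(O, z) = 3 - 7*14/3 = 3 - 1/3*98 = 3 - 98/3 = -89/3)
-28381/Z(194, -191) + 14263/(-28814) = -28381/(-89/3) + 14263/(-28814) = -28381*(-3/89) + 14263*(-1/28814) = 85143/89 - 14263/28814 = 2452040995/2564446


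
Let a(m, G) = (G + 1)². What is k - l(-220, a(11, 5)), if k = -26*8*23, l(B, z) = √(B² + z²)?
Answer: -4784 - 4*√3106 ≈ -5006.9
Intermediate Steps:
a(m, G) = (1 + G)²
k = -4784 (k = -208*23 = -4784)
k - l(-220, a(11, 5)) = -4784 - √((-220)² + ((1 + 5)²)²) = -4784 - √(48400 + (6²)²) = -4784 - √(48400 + 36²) = -4784 - √(48400 + 1296) = -4784 - √49696 = -4784 - 4*√3106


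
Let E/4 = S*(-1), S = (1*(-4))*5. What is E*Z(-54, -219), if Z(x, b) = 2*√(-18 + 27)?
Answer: 480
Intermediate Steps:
S = -20 (S = -4*5 = -20)
Z(x, b) = 6 (Z(x, b) = 2*√9 = 2*3 = 6)
E = 80 (E = 4*(-20*(-1)) = 4*20 = 80)
E*Z(-54, -219) = 80*6 = 480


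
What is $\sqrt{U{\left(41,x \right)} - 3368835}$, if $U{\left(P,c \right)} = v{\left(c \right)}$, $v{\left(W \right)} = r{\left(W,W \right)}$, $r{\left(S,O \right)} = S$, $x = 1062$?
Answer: $3 i \sqrt{374197} \approx 1835.1 i$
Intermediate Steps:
$v{\left(W \right)} = W$
$U{\left(P,c \right)} = c$
$\sqrt{U{\left(41,x \right)} - 3368835} = \sqrt{1062 - 3368835} = \sqrt{-3367773} = 3 i \sqrt{374197}$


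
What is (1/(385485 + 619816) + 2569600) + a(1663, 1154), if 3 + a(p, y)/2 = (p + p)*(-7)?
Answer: 2536404582031/1005301 ≈ 2.5230e+6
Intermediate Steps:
a(p, y) = -6 - 28*p (a(p, y) = -6 + 2*((p + p)*(-7)) = -6 + 2*((2*p)*(-7)) = -6 + 2*(-14*p) = -6 - 28*p)
(1/(385485 + 619816) + 2569600) + a(1663, 1154) = (1/(385485 + 619816) + 2569600) + (-6 - 28*1663) = (1/1005301 + 2569600) + (-6 - 46564) = (1/1005301 + 2569600) - 46570 = 2583221449601/1005301 - 46570 = 2536404582031/1005301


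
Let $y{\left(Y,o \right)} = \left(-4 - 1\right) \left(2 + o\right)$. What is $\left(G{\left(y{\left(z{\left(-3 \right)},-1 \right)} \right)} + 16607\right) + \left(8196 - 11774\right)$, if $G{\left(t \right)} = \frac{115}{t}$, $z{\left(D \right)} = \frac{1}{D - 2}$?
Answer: $13006$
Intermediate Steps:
$z{\left(D \right)} = \frac{1}{-2 + D}$
$y{\left(Y,o \right)} = -10 - 5 o$ ($y{\left(Y,o \right)} = - 5 \left(2 + o\right) = -10 - 5 o$)
$\left(G{\left(y{\left(z{\left(-3 \right)},-1 \right)} \right)} + 16607\right) + \left(8196 - 11774\right) = \left(\frac{115}{-10 - -5} + 16607\right) + \left(8196 - 11774\right) = \left(\frac{115}{-10 + 5} + 16607\right) + \left(8196 - 11774\right) = \left(\frac{115}{-5} + 16607\right) - 3578 = \left(115 \left(- \frac{1}{5}\right) + 16607\right) - 3578 = \left(-23 + 16607\right) - 3578 = 16584 - 3578 = 13006$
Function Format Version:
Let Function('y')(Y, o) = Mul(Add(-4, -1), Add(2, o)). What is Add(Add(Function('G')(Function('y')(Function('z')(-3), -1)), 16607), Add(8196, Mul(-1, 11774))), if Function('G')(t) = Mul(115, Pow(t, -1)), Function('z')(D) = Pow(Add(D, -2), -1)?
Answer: 13006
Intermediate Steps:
Function('z')(D) = Pow(Add(-2, D), -1)
Function('y')(Y, o) = Add(-10, Mul(-5, o)) (Function('y')(Y, o) = Mul(-5, Add(2, o)) = Add(-10, Mul(-5, o)))
Add(Add(Function('G')(Function('y')(Function('z')(-3), -1)), 16607), Add(8196, Mul(-1, 11774))) = Add(Add(Mul(115, Pow(Add(-10, Mul(-5, -1)), -1)), 16607), Add(8196, Mul(-1, 11774))) = Add(Add(Mul(115, Pow(Add(-10, 5), -1)), 16607), Add(8196, -11774)) = Add(Add(Mul(115, Pow(-5, -1)), 16607), -3578) = Add(Add(Mul(115, Rational(-1, 5)), 16607), -3578) = Add(Add(-23, 16607), -3578) = Add(16584, -3578) = 13006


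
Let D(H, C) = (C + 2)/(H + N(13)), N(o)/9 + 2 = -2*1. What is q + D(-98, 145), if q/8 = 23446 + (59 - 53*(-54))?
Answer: 28265277/134 ≈ 2.1094e+5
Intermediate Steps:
N(o) = -36 (N(o) = -18 + 9*(-2*1) = -18 + 9*(-2) = -18 - 18 = -36)
D(H, C) = (2 + C)/(-36 + H) (D(H, C) = (C + 2)/(H - 36) = (2 + C)/(-36 + H))
q = 210936 (q = 8*(23446 + (59 - 53*(-54))) = 8*(23446 + (59 + 2862)) = 8*(23446 + 2921) = 8*26367 = 210936)
q + D(-98, 145) = 210936 + (2 + 145)/(-36 - 98) = 210936 + 147/(-134) = 210936 - 1/134*147 = 210936 - 147/134 = 28265277/134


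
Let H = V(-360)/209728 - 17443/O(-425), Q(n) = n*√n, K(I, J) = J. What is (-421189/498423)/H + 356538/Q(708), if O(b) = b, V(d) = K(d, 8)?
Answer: -9518871400/462316260243 + 59423*√177/41772 ≈ 18.905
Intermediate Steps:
V(d) = 8
Q(n) = n^(3/2)
H = 457286113/11141800 (H = 8/209728 - 17443/(-425) = 8*(1/209728) - 17443*(-1/425) = 1/26216 + 17443/425 = 457286113/11141800 ≈ 41.042)
(-421189/498423)/H + 356538/Q(708) = (-421189/498423)/(457286113/11141800) + 356538/(708^(3/2)) = -421189*1/498423*(11141800/457286113) + 356538/((1416*√177)) = -421189/498423*11141800/457286113 + 356538*(√177/250632) = -9518871400/462316260243 + 59423*√177/41772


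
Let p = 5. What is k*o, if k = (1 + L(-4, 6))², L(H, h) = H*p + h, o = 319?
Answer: 53911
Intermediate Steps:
L(H, h) = h + 5*H (L(H, h) = H*5 + h = 5*H + h = h + 5*H)
k = 169 (k = (1 + (6 + 5*(-4)))² = (1 + (6 - 20))² = (1 - 14)² = (-13)² = 169)
k*o = 169*319 = 53911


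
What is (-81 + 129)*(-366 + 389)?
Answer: 1104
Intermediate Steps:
(-81 + 129)*(-366 + 389) = 48*23 = 1104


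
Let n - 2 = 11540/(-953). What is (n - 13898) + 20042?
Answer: 5845598/953 ≈ 6133.9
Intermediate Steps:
n = -9634/953 (n = 2 + 11540/(-953) = 2 + 11540*(-1/953) = 2 - 11540/953 = -9634/953 ≈ -10.109)
(n - 13898) + 20042 = (-9634/953 - 13898) + 20042 = -13254428/953 + 20042 = 5845598/953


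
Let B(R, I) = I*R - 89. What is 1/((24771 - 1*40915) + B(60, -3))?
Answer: -1/16413 ≈ -6.0927e-5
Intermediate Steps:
B(R, I) = -89 + I*R
1/((24771 - 1*40915) + B(60, -3)) = 1/((24771 - 1*40915) + (-89 - 3*60)) = 1/((24771 - 40915) + (-89 - 180)) = 1/(-16144 - 269) = 1/(-16413) = -1/16413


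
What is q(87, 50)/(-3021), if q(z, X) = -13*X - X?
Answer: 700/3021 ≈ 0.23171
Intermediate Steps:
q(z, X) = -14*X
q(87, 50)/(-3021) = -14*50/(-3021) = -700*(-1/3021) = 700/3021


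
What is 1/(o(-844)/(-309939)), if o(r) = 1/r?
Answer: 261588516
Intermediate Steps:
1/(o(-844)/(-309939)) = 1/(1/(-844*(-309939))) = 1/(-1/844*(-1/309939)) = 1/(1/261588516) = 261588516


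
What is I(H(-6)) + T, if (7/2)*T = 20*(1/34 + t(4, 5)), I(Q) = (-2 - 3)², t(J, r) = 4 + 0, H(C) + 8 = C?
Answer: 5715/119 ≈ 48.025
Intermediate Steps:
H(C) = -8 + C
t(J, r) = 4
I(Q) = 25 (I(Q) = (-5)² = 25)
T = 2740/119 (T = 2*(20*(1/34 + 4))/7 = 2*(20*(137/34))/7 = (2/7)*(1370/17) = 2740/119 ≈ 23.025)
I(H(-6)) + T = 25 + 2740/119 = 5715/119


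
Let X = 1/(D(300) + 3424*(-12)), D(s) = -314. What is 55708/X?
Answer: -2306422616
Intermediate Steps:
X = -1/41402 (X = 1/(-314 + 3424*(-12)) = 1/(-314 - 41088) = 1/(-41402) = -1/41402 ≈ -2.4153e-5)
55708/X = 55708/(-1/41402) = 55708*(-41402) = -2306422616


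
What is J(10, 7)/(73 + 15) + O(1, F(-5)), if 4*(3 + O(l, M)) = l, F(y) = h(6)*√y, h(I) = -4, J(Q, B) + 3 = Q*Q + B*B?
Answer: -12/11 ≈ -1.0909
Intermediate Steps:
J(Q, B) = -3 + B² + Q² (J(Q, B) = -3 + (Q*Q + B*B) = -3 + (Q² + B²) = -3 + (B² + Q²) = -3 + B² + Q²)
F(y) = -4*√y
O(l, M) = -3 + l/4
J(10, 7)/(73 + 15) + O(1, F(-5)) = (-3 + 7² + 10²)/(73 + 15) + (-3 + (¼)*1) = (-3 + 49 + 100)/88 + (-3 + ¼) = (1/88)*146 - 11/4 = 73/44 - 11/4 = -12/11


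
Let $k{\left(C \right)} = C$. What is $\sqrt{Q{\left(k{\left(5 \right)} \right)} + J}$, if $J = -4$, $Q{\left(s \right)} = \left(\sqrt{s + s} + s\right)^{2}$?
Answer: $\sqrt{31 + 10 \sqrt{10}} \approx 7.9135$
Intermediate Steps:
$Q{\left(s \right)} = \left(s + \sqrt{2} \sqrt{s}\right)^{2}$ ($Q{\left(s \right)} = \left(\sqrt{2 s} + s\right)^{2} = \left(\sqrt{2} \sqrt{s} + s\right)^{2} = \left(s + \sqrt{2} \sqrt{s}\right)^{2}$)
$\sqrt{Q{\left(k{\left(5 \right)} \right)} + J} = \sqrt{\left(5 + \sqrt{2} \sqrt{5}\right)^{2} - 4} = \sqrt{\left(5 + \sqrt{10}\right)^{2} - 4} = \sqrt{-4 + \left(5 + \sqrt{10}\right)^{2}}$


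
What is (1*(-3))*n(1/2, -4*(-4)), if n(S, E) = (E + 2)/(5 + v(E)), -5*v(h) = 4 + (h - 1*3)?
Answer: -135/4 ≈ -33.750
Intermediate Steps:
v(h) = -1/5 - h/5 (v(h) = -(4 + (h - 1*3))/5 = -(4 + (h - 3))/5 = -(4 + (-3 + h))/5 = -(1 + h)/5 = -1/5 - h/5)
n(S, E) = (2 + E)/(24/5 - E/5) (n(S, E) = (E + 2)/(5 + (-1/5 - E/5)) = (2 + E)/(24/5 - E/5))
(1*(-3))*n(1/2, -4*(-4)) = (1*(-3))*(5*(-2 - (-4)*(-4))/(-24 - 4*(-4))) = -15*(-2 - 1*16)/(-24 + 16) = -15*(-2 - 16)/(-8) = -15*(-1)*(-18)/8 = -3*45/4 = -135/4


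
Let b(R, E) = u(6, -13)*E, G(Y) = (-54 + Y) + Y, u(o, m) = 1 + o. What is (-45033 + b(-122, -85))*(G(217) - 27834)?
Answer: 1252671112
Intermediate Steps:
G(Y) = -54 + 2*Y
b(R, E) = 7*E (b(R, E) = (1 + 6)*E = 7*E)
(-45033 + b(-122, -85))*(G(217) - 27834) = (-45033 + 7*(-85))*((-54 + 2*217) - 27834) = (-45033 - 595)*((-54 + 434) - 27834) = -45628*(380 - 27834) = -45628*(-27454) = 1252671112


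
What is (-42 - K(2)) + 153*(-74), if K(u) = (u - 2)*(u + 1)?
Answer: -11364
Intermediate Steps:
K(u) = (1 + u)*(-2 + u) (K(u) = (-2 + u)*(1 + u) = (1 + u)*(-2 + u))
(-42 - K(2)) + 153*(-74) = (-42 - (-2 + 2² - 1*2)) + 153*(-74) = (-42 - (-2 + 4 - 2)) - 11322 = (-42 - 1*0) - 11322 = (-42 + 0) - 11322 = -42 - 11322 = -11364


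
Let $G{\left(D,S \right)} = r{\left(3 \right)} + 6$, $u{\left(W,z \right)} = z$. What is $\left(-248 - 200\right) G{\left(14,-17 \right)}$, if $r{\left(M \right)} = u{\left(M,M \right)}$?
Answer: $-4032$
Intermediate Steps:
$r{\left(M \right)} = M$
$G{\left(D,S \right)} = 9$ ($G{\left(D,S \right)} = 3 + 6 = 9$)
$\left(-248 - 200\right) G{\left(14,-17 \right)} = \left(-248 - 200\right) 9 = \left(-448\right) 9 = -4032$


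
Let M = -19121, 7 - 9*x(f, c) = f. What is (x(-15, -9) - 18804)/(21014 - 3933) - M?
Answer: 154699105/8091 ≈ 19120.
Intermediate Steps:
x(f, c) = 7/9 - f/9
(x(-15, -9) - 18804)/(21014 - 3933) - M = ((7/9 - ⅑*(-15)) - 18804)/(21014 - 3933) - 1*(-19121) = ((7/9 + 5/3) - 18804)/17081 + 19121 = (22/9 - 18804)*(1/17081) + 19121 = -169214/9*1/17081 + 19121 = -8906/8091 + 19121 = 154699105/8091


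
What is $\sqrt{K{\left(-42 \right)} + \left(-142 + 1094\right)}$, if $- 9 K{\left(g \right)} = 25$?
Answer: $\frac{\sqrt{8543}}{3} \approx 30.809$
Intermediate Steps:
$K{\left(g \right)} = - \frac{25}{9}$ ($K{\left(g \right)} = \left(- \frac{1}{9}\right) 25 = - \frac{25}{9}$)
$\sqrt{K{\left(-42 \right)} + \left(-142 + 1094\right)} = \sqrt{- \frac{25}{9} + \left(-142 + 1094\right)} = \sqrt{- \frac{25}{9} + 952} = \sqrt{\frac{8543}{9}} = \frac{\sqrt{8543}}{3}$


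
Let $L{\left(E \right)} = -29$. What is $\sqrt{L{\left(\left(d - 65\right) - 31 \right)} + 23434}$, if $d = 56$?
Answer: $\sqrt{23405} \approx 152.99$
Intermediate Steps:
$\sqrt{L{\left(\left(d - 65\right) - 31 \right)} + 23434} = \sqrt{-29 + 23434} = \sqrt{23405}$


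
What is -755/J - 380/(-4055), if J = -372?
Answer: 640577/301692 ≈ 2.1233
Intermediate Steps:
-755/J - 380/(-4055) = -755/(-372) - 380/(-4055) = -755*(-1/372) - 380*(-1/4055) = 755/372 + 76/811 = 640577/301692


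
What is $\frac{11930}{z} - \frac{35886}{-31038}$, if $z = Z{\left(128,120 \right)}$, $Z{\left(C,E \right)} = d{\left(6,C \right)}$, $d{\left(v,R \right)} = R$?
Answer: $\frac{31239729}{331072} \approx 94.359$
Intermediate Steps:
$Z{\left(C,E \right)} = C$
$z = 128$
$\frac{11930}{z} - \frac{35886}{-31038} = \frac{11930}{128} - \frac{35886}{-31038} = 11930 \cdot \frac{1}{128} - - \frac{5981}{5173} = \frac{5965}{64} + \frac{5981}{5173} = \frac{31239729}{331072}$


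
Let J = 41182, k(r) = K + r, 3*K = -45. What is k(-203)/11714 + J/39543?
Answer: 236892787/231603351 ≈ 1.0228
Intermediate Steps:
K = -15 (K = (1/3)*(-45) = -15)
k(r) = -15 + r
k(-203)/11714 + J/39543 = (-15 - 203)/11714 + 41182/39543 = -218*1/11714 + 41182*(1/39543) = -109/5857 + 41182/39543 = 236892787/231603351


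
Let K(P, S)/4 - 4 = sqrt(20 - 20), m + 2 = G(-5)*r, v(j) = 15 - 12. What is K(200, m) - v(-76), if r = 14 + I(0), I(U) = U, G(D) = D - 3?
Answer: 13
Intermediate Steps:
G(D) = -3 + D
v(j) = 3
r = 14 (r = 14 + 0 = 14)
m = -114 (m = -2 + (-3 - 5)*14 = -2 - 8*14 = -2 - 112 = -114)
K(P, S) = 16 (K(P, S) = 16 + 4*sqrt(20 - 20) = 16 + 4*sqrt(0) = 16 + 4*0 = 16 + 0 = 16)
K(200, m) - v(-76) = 16 - 1*3 = 16 - 3 = 13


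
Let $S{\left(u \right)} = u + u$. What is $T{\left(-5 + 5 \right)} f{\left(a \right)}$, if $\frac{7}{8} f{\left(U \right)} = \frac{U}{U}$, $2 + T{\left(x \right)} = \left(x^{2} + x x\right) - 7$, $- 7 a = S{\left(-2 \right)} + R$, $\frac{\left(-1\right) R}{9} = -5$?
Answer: $- \frac{72}{7} \approx -10.286$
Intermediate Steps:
$R = 45$ ($R = \left(-9\right) \left(-5\right) = 45$)
$S{\left(u \right)} = 2 u$
$a = - \frac{41}{7}$ ($a = - \frac{2 \left(-2\right) + 45}{7} = - \frac{-4 + 45}{7} = \left(- \frac{1}{7}\right) 41 = - \frac{41}{7} \approx -5.8571$)
$T{\left(x \right)} = -9 + 2 x^{2}$ ($T{\left(x \right)} = -2 - \left(7 - x^{2} - x x\right) = -2 + \left(\left(x^{2} + x^{2}\right) - 7\right) = -2 + \left(2 x^{2} - 7\right) = -2 + \left(-7 + 2 x^{2}\right) = -9 + 2 x^{2}$)
$f{\left(U \right)} = \frac{8}{7}$ ($f{\left(U \right)} = \frac{8 \frac{U}{U}}{7} = \frac{8}{7} \cdot 1 = \frac{8}{7}$)
$T{\left(-5 + 5 \right)} f{\left(a \right)} = \left(-9 + 2 \left(-5 + 5\right)^{2}\right) \frac{8}{7} = \left(-9 + 2 \cdot 0^{2}\right) \frac{8}{7} = \left(-9 + 2 \cdot 0\right) \frac{8}{7} = \left(-9 + 0\right) \frac{8}{7} = \left(-9\right) \frac{8}{7} = - \frac{72}{7}$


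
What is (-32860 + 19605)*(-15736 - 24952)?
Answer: 539319440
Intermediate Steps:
(-32860 + 19605)*(-15736 - 24952) = -13255*(-40688) = 539319440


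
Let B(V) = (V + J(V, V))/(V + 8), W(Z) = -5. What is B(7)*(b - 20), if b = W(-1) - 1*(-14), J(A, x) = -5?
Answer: -22/15 ≈ -1.4667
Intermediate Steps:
B(V) = (-5 + V)/(8 + V) (B(V) = (V - 5)/(V + 8) = (-5 + V)/(8 + V))
b = 9 (b = -5 - 1*(-14) = -5 + 14 = 9)
B(7)*(b - 20) = ((-5 + 7)/(8 + 7))*(9 - 20) = (2/15)*(-11) = -22/15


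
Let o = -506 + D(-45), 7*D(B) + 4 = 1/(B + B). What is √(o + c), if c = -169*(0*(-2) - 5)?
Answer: √14924630/210 ≈ 18.396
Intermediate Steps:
D(B) = -4/7 + 1/(14*B) (D(B) = -4/7 + 1/(7*(B + B)) = -4/7 + 1/(7*((2*B))) = -4/7 + (1/(2*B))/7 = -4/7 + 1/(14*B))
o = -319141/630 (o = -506 + (1/14)*(1 - 8*(-45))/(-45) = -506 + (1/14)*(-1/45)*(1 + 360) = -506 + (1/14)*(-1/45)*361 = -506 - 361/630 = -319141/630 ≈ -506.57)
c = 845 (c = -169*(0 - 5) = -169*(-5) = 845)
√(o + c) = √(-319141/630 + 845) = √(213209/630) = √14924630/210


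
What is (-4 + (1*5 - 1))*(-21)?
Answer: 0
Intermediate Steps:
(-4 + (1*5 - 1))*(-21) = (-4 + (5 - 1))*(-21) = (-4 + 4)*(-21) = 0*(-21) = 0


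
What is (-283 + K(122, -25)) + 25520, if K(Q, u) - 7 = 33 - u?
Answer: 25302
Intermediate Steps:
K(Q, u) = 40 - u (K(Q, u) = 7 + (33 - u) = 40 - u)
(-283 + K(122, -25)) + 25520 = (-283 + (40 - 1*(-25))) + 25520 = (-283 + (40 + 25)) + 25520 = (-283 + 65) + 25520 = -218 + 25520 = 25302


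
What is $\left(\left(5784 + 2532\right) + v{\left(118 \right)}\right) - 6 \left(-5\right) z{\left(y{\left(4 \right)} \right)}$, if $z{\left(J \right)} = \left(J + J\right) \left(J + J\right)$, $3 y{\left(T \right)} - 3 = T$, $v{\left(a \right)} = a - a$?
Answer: $\frac{26908}{3} \approx 8969.3$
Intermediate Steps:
$v{\left(a \right)} = 0$
$y{\left(T \right)} = 1 + \frac{T}{3}$
$z{\left(J \right)} = 4 J^{2}$ ($z{\left(J \right)} = 2 J 2 J = 4 J^{2}$)
$\left(\left(5784 + 2532\right) + v{\left(118 \right)}\right) - 6 \left(-5\right) z{\left(y{\left(4 \right)} \right)} = \left(\left(5784 + 2532\right) + 0\right) - 6 \left(-5\right) 4 \left(1 + \frac{1}{3} \cdot 4\right)^{2} = \left(8316 + 0\right) - - 30 \cdot 4 \left(1 + \frac{4}{3}\right)^{2} = 8316 - - 30 \cdot 4 \left(\frac{7}{3}\right)^{2} = 8316 - - 30 \cdot 4 \cdot \frac{49}{9} = 8316 - \left(-30\right) \frac{196}{9} = 8316 - - \frac{1960}{3} = 8316 + \frac{1960}{3} = \frac{26908}{3}$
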